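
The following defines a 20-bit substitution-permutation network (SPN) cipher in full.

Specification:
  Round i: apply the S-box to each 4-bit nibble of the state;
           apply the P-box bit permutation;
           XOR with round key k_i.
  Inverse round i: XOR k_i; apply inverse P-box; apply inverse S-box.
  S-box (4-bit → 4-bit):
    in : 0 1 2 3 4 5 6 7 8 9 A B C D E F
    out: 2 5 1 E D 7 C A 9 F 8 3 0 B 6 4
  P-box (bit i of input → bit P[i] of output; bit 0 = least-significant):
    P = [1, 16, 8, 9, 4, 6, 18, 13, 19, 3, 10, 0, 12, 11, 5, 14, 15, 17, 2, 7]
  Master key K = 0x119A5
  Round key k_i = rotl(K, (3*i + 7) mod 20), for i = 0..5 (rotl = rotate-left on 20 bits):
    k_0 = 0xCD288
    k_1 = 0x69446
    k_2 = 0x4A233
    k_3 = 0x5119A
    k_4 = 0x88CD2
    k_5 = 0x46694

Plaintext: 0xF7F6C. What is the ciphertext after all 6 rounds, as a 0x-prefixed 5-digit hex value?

0xBA78C

s_0 = plaintext = 0xF7F6C
s_1 = Round(s_0, k_0) = 0x8BE8C
s_2 = Round(s_1, k_1) = 0x628DE
s_3 = Round(s_2, k_2) = 0xD93E6
s_4 = Round(s_3, k_3) = 0x3CE73
s_5 = Round(s_4, k_4) = 0xBAB1E
s_6 = Round(s_5, k_5) = 0xBA78C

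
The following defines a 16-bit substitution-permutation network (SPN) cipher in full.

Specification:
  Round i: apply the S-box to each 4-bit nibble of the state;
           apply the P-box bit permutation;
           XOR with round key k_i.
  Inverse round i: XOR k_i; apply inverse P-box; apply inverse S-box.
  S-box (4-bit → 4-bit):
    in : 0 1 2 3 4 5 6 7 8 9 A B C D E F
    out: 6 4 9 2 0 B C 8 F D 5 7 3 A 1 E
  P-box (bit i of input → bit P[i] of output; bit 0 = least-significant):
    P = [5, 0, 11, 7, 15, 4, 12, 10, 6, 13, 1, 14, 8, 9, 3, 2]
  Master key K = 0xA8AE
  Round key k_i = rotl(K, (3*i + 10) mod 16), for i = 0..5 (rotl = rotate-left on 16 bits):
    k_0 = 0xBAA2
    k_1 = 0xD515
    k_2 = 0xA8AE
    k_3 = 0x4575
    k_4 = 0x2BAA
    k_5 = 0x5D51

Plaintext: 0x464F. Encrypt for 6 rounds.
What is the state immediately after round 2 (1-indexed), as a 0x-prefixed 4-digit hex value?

0x1B59

s_0 = plaintext = 0x464F
s_1 = Round(s_0, k_0) = 0xF221
s_2 = Round(s_1, k_1) = 0x1B59
s_3 = Round(s_2, k_2) = 0x0454
s_4 = Round(s_3, k_3) = 0xC36D
s_5 = Round(s_4, k_4) = 0x1C2B
s_6 = Round(s_5, k_5) = 0xF138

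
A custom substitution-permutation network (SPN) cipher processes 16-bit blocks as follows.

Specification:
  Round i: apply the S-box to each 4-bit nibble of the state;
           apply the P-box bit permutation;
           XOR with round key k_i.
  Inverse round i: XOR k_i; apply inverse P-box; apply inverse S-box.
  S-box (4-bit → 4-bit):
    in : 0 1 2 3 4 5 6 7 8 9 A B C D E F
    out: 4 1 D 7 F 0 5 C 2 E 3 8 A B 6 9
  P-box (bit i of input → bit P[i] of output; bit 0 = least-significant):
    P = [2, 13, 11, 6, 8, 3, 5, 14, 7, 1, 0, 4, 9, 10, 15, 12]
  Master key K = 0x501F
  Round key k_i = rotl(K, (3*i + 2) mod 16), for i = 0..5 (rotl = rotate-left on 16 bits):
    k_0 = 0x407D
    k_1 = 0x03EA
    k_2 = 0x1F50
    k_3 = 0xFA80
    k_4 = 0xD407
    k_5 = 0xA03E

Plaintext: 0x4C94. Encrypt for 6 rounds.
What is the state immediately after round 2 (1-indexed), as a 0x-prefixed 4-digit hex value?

s_0 = plaintext = 0x4C94
s_1 = Round(s_0, k_0) = 0xBE03
s_2 = Round(s_1, k_1) = 0x3BCD
s_3 = Round(s_2, k_2) = 0xF90C
s_4 = Round(s_3, k_3) = 0xC8F3
s_5 = Round(s_4, k_4) = 0xA901
s_6 = Round(s_5, k_5) = 0xA609

0x3BCD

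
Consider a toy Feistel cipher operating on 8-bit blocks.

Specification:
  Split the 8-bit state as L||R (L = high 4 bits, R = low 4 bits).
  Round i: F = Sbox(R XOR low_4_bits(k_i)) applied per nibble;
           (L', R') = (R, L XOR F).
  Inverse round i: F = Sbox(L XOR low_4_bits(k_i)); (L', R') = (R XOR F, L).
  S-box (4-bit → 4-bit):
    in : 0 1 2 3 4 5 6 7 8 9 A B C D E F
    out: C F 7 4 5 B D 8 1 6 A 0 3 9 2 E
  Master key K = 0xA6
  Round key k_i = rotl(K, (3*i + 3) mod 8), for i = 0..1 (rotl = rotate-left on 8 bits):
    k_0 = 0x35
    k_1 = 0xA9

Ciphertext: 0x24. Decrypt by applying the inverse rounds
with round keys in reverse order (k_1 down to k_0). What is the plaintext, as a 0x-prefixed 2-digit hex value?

0xD4

s_0 = ciphertext = 0x24
s_1 = InvRound(s_0, k_1) = 0x42
s_2 = InvRound(s_1, k_0) = 0xD4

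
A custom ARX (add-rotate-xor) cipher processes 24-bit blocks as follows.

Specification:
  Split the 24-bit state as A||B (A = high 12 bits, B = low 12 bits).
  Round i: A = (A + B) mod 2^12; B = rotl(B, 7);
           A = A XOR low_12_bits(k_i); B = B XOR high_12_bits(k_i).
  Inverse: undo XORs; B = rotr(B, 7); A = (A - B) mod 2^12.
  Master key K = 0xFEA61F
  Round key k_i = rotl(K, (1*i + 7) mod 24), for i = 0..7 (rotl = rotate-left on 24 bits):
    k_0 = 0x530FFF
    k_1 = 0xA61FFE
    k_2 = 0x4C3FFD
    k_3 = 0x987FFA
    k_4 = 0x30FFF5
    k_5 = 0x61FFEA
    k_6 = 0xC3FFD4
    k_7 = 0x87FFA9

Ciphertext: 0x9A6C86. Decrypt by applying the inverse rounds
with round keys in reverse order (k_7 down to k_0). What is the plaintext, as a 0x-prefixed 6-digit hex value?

s_0 = ciphertext = 0x9A6C86
s_1 = InvRound(s_0, k_7) = 0x6E6F29
s_2 = InvRound(s_1, k_6) = 0x66C2C6
s_3 = InvRound(s_2, k_5) = 0xE5DB29
s_4 = InvRound(s_3, k_4) = 0xCD84D0
s_5 = InvRound(s_4, k_3) = 0x828AFA
s_6 = InvRound(s_5, k_2) = 0x09973C
s_7 = InvRound(s_6, k_1) = 0x3ADBBA
s_8 = InvRound(s_7, k_0) = 0xAF515D

0xAF515D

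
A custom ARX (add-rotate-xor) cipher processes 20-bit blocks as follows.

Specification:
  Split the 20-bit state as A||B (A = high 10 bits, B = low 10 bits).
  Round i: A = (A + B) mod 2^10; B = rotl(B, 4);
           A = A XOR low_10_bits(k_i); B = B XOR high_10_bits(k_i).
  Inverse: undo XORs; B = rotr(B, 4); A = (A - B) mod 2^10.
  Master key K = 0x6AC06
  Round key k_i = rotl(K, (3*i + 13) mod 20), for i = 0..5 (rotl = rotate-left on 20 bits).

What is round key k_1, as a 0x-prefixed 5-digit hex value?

K = 0x6AC06
k_0 = rotl(K, (3*0+13) mod 20) = rotl(K, 13) = 0x0CD58
k_1 = rotl(K, (3*1+13) mod 20) = rotl(K, 16) = 0x66AC0

0x66AC0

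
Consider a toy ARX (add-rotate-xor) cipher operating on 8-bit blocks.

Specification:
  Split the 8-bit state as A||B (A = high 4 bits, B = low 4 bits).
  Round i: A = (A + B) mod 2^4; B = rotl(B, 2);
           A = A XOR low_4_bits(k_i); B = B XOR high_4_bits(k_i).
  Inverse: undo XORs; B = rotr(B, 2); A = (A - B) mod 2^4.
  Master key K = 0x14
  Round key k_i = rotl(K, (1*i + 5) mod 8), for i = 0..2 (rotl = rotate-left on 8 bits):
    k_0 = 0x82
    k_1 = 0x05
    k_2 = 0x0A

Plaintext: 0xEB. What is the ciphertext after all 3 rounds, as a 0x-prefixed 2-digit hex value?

0x76

s_0 = plaintext = 0xEB
s_1 = Round(s_0, k_0) = 0xB6
s_2 = Round(s_1, k_1) = 0x49
s_3 = Round(s_2, k_2) = 0x76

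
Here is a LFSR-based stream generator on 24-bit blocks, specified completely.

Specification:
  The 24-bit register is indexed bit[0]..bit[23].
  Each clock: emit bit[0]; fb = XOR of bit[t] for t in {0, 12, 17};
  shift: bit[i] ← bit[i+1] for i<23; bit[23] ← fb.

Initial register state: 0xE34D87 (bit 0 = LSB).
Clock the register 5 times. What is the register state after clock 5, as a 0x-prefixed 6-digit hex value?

0x171A6C

reg_0 = 0xE34D87
clock 1: out=1, reg = 0x71A6C3
clock 2: out=1, reg = 0xB8D361
clock 3: out=1, reg = 0x5C69B0
clock 4: out=0, reg = 0x2E34D8
clock 5: out=0, reg = 0x171A6C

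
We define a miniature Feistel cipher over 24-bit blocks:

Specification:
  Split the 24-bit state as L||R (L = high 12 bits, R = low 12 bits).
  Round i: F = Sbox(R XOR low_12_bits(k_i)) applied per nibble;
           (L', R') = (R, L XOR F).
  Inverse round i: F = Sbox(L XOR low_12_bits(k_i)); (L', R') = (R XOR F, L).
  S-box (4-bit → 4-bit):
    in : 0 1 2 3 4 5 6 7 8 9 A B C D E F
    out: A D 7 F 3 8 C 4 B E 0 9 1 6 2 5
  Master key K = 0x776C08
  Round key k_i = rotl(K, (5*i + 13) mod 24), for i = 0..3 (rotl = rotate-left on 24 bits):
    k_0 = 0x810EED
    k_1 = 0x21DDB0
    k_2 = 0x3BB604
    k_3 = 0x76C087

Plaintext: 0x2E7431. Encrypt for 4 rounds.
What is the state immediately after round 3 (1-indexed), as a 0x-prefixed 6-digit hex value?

s_0 = plaintext = 0x2E7431
s_1 = Round(s_0, k_0) = 0x431286
s_2 = Round(s_1, k_1) = 0x2861CD
s_3 = Round(s_2, k_2) = 0x1CD698
s_4 = Round(s_3, k_3) = 0x698D18

0x1CD698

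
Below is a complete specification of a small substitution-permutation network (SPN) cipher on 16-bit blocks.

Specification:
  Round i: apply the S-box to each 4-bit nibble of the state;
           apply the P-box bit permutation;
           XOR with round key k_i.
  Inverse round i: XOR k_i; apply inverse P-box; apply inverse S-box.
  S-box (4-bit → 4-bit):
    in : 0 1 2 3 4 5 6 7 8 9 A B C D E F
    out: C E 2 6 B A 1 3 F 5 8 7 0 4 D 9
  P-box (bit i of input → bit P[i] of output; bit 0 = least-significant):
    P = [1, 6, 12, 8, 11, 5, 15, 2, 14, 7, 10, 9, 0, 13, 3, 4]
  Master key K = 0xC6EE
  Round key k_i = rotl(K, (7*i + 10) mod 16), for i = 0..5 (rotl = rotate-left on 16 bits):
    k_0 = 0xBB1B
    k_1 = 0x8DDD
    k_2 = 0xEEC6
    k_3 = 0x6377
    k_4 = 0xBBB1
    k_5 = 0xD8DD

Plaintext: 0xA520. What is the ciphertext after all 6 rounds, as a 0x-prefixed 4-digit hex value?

s_0 = plaintext = 0xA520
s_1 = Round(s_0, k_0) = 0xA8AB
s_2 = Round(s_1, k_1) = 0xDB0B
s_3 = Round(s_2, k_2) = 0x3A08
s_4 = Round(s_3, k_3) = 0xD039
s_5 = Round(s_4, k_4) = 0x2D9B
s_6 = Round(s_5, k_5) = 0x649F

0x649F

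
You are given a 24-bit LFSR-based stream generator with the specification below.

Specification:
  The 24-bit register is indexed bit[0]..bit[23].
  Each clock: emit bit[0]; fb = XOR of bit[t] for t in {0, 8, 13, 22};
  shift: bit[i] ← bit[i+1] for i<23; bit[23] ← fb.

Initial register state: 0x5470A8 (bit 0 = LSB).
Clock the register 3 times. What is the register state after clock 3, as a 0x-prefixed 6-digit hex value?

reg_0 = 0x5470A8
clock 1: out=0, reg = 0x2A3854
clock 2: out=0, reg = 0x951C2A
clock 3: out=0, reg = 0x4A8E15

0x4A8E15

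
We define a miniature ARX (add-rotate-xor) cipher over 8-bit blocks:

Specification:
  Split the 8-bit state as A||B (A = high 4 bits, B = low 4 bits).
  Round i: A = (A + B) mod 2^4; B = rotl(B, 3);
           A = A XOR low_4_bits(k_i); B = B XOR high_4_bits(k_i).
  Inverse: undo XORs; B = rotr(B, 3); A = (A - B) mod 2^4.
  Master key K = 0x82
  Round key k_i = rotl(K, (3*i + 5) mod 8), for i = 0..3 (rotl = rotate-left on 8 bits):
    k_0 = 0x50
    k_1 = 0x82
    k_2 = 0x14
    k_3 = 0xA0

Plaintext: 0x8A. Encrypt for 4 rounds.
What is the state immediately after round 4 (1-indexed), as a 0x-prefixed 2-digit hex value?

s_0 = plaintext = 0x8A
s_1 = Round(s_0, k_0) = 0x20
s_2 = Round(s_1, k_1) = 0x08
s_3 = Round(s_2, k_2) = 0xC5
s_4 = Round(s_3, k_3) = 0x10

0x10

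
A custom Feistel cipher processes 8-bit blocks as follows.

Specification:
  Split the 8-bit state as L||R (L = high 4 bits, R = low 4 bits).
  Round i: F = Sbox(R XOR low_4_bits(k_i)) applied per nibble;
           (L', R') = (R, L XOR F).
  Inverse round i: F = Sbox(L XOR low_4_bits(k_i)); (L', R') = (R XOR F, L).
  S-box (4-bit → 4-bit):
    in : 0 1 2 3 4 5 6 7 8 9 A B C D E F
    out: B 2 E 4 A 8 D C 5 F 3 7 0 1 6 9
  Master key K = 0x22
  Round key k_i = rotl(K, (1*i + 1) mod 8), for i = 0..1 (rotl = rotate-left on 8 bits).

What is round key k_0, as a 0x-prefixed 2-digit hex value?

0x44

K = 0x22
k_0 = rotl(K, (1*0+1) mod 8) = rotl(K, 1) = 0x44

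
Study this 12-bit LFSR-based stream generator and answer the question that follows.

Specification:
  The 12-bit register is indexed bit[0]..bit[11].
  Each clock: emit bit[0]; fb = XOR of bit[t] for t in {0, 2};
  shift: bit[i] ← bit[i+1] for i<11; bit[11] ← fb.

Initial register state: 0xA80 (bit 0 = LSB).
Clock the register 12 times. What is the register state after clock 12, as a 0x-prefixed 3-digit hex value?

reg_0 = 0xA80
clock 1: out=0, reg = 0x540
clock 2: out=0, reg = 0x2A0
clock 3: out=0, reg = 0x150
clock 4: out=0, reg = 0x0A8
clock 5: out=0, reg = 0x054
clock 6: out=0, reg = 0x82A
clock 7: out=0, reg = 0x415
clock 8: out=1, reg = 0x20A
clock 9: out=0, reg = 0x105
clock 10: out=1, reg = 0x082
clock 11: out=0, reg = 0x041
clock 12: out=1, reg = 0x820

0x820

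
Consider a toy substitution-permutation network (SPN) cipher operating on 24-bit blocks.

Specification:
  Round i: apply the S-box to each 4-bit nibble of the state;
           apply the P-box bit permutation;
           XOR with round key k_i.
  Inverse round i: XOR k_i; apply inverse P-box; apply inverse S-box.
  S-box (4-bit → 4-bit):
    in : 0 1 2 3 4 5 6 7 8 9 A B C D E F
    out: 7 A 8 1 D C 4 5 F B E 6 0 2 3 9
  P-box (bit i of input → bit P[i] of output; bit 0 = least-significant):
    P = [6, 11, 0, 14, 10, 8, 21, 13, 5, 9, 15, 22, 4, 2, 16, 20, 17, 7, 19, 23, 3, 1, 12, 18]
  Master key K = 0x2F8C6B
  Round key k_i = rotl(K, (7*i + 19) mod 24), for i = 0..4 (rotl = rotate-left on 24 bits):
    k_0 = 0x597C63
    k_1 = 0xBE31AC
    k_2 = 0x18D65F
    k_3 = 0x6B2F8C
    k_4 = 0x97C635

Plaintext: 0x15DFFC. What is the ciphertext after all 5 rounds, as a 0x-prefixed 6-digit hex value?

s_0 = plaintext = 0x15DFFC
s_1 = Round(s_0, k_0) = 0x955845
s_2 = Round(s_1, k_1) = 0x43D787
s_3 = Round(s_2, k_2) = 0x3E6332
s_4 = Round(s_3, k_3) = 0x686B24
s_5 = Round(s_4, k_4) = 0x1C34F4

0x1C34F4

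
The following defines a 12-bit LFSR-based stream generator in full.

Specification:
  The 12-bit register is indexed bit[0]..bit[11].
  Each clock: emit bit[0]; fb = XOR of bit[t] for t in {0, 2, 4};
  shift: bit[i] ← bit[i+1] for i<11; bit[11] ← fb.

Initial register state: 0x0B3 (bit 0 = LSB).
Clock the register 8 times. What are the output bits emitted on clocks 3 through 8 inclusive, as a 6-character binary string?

001101

reg_0 = 0x0B3
clock 1: out=1, reg = 0x059
clock 2: out=1, reg = 0x02C
clock 3: out=0, reg = 0x816
clock 4: out=0, reg = 0x40B
clock 5: out=1, reg = 0xA05
clock 6: out=1, reg = 0x502
clock 7: out=0, reg = 0x281
clock 8: out=1, reg = 0x940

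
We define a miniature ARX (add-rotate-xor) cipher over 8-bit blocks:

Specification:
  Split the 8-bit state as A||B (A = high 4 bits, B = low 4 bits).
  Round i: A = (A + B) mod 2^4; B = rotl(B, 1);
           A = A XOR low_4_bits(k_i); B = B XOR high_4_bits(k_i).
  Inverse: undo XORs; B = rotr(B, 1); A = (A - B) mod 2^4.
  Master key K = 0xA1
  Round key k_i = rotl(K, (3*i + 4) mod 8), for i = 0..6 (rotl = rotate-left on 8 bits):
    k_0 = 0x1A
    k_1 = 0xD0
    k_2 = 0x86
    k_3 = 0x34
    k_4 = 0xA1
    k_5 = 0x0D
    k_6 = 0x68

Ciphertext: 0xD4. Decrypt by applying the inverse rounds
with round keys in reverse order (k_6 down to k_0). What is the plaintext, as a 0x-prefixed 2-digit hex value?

0x6C

s_0 = ciphertext = 0xD4
s_1 = InvRound(s_0, k_6) = 0x41
s_2 = InvRound(s_1, k_5) = 0x18
s_3 = InvRound(s_2, k_4) = 0xF1
s_4 = InvRound(s_3, k_3) = 0xA1
s_5 = InvRound(s_4, k_2) = 0x0C
s_6 = InvRound(s_5, k_1) = 0x88
s_7 = InvRound(s_6, k_0) = 0x6C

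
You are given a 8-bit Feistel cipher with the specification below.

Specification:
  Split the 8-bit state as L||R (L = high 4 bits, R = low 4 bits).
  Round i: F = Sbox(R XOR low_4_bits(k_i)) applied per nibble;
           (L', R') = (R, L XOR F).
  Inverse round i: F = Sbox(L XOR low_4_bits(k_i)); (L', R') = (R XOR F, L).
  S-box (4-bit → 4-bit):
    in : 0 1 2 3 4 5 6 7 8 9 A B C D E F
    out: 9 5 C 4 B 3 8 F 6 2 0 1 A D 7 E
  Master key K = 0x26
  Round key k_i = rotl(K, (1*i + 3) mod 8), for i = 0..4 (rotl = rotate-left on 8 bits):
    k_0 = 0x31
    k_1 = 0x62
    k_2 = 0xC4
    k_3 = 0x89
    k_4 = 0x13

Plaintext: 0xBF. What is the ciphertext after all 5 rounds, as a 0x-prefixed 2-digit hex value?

s_0 = plaintext = 0xBF
s_1 = Round(s_0, k_0) = 0xFC
s_2 = Round(s_1, k_1) = 0xC8
s_3 = Round(s_2, k_2) = 0x86
s_4 = Round(s_3, k_3) = 0x66
s_5 = Round(s_4, k_4) = 0x65

0x65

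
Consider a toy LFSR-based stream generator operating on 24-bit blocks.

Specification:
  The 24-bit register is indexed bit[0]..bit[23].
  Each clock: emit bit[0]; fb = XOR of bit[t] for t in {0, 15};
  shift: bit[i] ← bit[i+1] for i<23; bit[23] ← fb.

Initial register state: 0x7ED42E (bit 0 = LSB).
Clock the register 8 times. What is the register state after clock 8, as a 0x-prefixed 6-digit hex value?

reg_0 = 0x7ED42E
clock 1: out=0, reg = 0xBF6A17
clock 2: out=1, reg = 0xDFB50B
clock 3: out=1, reg = 0x6FDA85
clock 4: out=1, reg = 0x37ED42
clock 5: out=0, reg = 0x9BF6A1
clock 6: out=1, reg = 0x4DFB50
clock 7: out=0, reg = 0xA6FDA8
clock 8: out=0, reg = 0xD37ED4

0xD37ED4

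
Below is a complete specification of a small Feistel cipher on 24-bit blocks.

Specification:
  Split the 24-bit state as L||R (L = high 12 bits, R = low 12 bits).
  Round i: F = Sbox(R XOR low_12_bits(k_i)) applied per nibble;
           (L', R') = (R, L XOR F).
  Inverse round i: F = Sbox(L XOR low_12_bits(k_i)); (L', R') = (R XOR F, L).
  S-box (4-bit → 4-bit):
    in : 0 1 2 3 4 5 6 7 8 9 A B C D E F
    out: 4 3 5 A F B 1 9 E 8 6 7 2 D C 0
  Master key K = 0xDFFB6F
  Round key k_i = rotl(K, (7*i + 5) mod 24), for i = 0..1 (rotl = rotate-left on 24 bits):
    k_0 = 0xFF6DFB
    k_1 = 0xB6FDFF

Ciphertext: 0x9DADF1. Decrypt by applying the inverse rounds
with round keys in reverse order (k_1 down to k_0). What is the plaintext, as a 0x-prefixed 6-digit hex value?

s_0 = ciphertext = 0x9DADF1
s_1 = InvRound(s_0, k_1) = 0x2AA9DA
s_2 = InvRound(s_1, k_0) = 0x9692AA

0x9692AA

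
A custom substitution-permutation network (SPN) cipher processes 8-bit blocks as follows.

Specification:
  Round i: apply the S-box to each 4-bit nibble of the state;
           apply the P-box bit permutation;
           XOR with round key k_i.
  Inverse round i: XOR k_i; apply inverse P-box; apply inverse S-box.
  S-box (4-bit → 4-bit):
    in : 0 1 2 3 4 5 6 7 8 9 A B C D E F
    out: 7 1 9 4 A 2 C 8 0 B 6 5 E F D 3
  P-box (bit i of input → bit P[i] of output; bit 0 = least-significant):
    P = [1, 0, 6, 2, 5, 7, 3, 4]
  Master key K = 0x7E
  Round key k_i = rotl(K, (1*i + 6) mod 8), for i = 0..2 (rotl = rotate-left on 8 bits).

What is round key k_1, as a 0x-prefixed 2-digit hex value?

0x3F

K = 0x7E
k_0 = rotl(K, (1*0+6) mod 8) = rotl(K, 6) = 0x9F
k_1 = rotl(K, (1*1+6) mod 8) = rotl(K, 7) = 0x3F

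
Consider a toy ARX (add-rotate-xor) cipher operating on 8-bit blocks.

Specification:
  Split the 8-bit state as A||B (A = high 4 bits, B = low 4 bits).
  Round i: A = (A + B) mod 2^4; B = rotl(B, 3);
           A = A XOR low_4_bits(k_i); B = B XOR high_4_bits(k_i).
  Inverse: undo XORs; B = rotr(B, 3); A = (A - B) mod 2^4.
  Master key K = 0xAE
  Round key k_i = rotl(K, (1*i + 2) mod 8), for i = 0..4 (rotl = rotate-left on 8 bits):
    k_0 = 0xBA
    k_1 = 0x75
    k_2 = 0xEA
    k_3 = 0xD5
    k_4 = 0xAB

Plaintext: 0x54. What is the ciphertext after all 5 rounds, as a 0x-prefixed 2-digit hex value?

s_0 = plaintext = 0x54
s_1 = Round(s_0, k_0) = 0x39
s_2 = Round(s_1, k_1) = 0x9B
s_3 = Round(s_2, k_2) = 0xE3
s_4 = Round(s_3, k_3) = 0x44
s_5 = Round(s_4, k_4) = 0x38

0x38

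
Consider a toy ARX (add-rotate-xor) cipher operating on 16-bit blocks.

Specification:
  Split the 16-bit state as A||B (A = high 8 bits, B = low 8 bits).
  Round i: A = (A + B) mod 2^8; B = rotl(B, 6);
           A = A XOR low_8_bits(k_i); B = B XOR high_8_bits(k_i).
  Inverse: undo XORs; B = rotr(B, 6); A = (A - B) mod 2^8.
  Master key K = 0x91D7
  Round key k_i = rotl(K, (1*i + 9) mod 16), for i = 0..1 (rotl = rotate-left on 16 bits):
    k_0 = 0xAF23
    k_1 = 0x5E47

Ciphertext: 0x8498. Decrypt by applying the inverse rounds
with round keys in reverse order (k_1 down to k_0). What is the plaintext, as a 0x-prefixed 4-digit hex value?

s_0 = ciphertext = 0x8498
s_1 = InvRound(s_0, k_1) = 0xA81B
s_2 = InvRound(s_1, k_0) = 0xB9D2

0xB9D2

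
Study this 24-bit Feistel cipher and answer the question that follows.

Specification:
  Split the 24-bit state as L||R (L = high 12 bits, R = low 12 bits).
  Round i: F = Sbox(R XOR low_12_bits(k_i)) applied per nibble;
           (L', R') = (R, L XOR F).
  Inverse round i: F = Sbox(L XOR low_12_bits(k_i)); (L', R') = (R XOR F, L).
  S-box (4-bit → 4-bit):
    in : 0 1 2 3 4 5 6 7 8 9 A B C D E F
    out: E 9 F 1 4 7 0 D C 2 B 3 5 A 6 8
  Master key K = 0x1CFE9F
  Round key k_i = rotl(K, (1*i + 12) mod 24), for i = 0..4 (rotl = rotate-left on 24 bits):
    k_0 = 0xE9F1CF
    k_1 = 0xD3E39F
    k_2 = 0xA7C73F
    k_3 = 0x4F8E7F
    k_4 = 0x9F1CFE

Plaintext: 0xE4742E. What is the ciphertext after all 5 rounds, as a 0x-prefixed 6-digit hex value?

s_0 = plaintext = 0xE4742E
s_1 = Round(s_0, k_0) = 0x42E92E
s_2 = Round(s_1, k_1) = 0x92EF17
s_3 = Round(s_2, k_2) = 0xF175D2
s_4 = Round(s_3, k_3) = 0x5D2CAD
s_5 = Round(s_4, k_4) = 0xCADBA3

0xCADBA3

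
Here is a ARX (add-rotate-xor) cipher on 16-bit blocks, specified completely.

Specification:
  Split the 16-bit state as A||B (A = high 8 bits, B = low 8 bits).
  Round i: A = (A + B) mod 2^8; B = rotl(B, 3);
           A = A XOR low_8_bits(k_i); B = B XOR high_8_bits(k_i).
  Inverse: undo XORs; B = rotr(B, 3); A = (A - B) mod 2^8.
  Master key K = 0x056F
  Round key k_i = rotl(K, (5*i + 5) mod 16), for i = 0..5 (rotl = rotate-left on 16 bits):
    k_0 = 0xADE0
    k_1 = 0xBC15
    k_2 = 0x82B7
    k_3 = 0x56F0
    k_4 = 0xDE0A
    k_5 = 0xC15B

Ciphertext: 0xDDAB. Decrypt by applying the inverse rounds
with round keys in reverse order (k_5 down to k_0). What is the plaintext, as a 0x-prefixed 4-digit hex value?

0xDC44

s_0 = ciphertext = 0xDDAB
s_1 = InvRound(s_0, k_5) = 0x394D
s_2 = InvRound(s_1, k_4) = 0xC172
s_3 = InvRound(s_2, k_3) = 0xAD84
s_4 = InvRound(s_3, k_2) = 0x5AC0
s_5 = InvRound(s_4, k_1) = 0xC08F
s_6 = InvRound(s_5, k_0) = 0xDC44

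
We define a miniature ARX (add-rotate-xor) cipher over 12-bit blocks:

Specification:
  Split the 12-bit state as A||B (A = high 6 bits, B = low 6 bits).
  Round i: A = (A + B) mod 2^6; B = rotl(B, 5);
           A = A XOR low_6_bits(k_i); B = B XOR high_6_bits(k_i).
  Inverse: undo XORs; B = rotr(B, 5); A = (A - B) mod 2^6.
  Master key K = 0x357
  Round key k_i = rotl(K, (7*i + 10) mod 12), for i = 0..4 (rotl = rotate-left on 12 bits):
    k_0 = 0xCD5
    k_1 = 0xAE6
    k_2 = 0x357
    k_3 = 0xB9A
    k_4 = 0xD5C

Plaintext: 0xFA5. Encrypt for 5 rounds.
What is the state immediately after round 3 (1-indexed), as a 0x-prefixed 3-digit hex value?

s_0 = plaintext = 0xFA5
s_1 = Round(s_0, k_0) = 0xD81
s_2 = Round(s_1, k_1) = 0x44B
s_3 = Round(s_2, k_2) = 0x2E8
s_4 = Round(s_3, k_3) = 0xA7A
s_5 = Round(s_4, k_4) = 0xFE8

0x2E8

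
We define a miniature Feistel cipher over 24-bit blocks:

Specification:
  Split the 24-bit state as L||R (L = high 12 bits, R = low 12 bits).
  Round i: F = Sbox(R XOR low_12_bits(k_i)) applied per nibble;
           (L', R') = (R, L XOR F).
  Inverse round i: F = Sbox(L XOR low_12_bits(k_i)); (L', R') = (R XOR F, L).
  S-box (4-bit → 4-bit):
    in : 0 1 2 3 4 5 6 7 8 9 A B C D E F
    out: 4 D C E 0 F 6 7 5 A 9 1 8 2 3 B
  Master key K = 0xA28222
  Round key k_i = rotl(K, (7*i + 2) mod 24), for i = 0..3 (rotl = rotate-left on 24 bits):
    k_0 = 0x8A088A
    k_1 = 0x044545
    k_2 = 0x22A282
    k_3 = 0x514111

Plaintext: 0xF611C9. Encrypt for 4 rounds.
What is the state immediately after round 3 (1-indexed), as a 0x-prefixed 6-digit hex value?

0x500233

s_0 = plaintext = 0xF611C9
s_1 = Round(s_0, k_0) = 0x1C956F
s_2 = Round(s_1, k_1) = 0x56F500
s_3 = Round(s_2, k_2) = 0x500233
s_4 = Round(s_3, k_3) = 0x233BCC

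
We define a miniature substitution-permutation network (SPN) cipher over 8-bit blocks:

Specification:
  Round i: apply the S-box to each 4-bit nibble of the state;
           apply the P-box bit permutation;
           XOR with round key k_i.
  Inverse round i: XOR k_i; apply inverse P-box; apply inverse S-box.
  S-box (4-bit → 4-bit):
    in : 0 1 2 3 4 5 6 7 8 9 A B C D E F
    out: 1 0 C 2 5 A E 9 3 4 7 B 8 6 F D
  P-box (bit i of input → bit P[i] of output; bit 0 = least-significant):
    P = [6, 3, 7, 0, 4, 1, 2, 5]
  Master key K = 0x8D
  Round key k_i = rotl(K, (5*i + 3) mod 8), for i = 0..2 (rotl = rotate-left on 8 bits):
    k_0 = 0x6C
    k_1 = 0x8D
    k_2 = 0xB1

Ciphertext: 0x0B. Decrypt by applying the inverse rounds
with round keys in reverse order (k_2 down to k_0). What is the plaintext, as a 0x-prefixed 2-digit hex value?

0x45

s_0 = ciphertext = 0x0B
s_1 = InvRound(s_0, k_2) = 0xBD
s_2 = InvRound(s_1, k_1) = 0x71
s_3 = InvRound(s_2, k_0) = 0x45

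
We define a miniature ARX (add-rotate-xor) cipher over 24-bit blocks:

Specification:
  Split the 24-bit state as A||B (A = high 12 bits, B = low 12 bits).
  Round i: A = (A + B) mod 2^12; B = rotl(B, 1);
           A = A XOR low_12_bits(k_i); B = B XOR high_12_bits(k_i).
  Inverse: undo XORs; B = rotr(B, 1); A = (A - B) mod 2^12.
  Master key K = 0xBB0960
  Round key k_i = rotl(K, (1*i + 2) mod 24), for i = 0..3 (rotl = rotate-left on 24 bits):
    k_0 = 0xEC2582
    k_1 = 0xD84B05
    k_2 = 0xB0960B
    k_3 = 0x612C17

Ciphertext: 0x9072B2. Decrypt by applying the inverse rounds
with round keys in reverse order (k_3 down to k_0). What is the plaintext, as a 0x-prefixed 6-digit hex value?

s_0 = ciphertext = 0x9072B2
s_1 = InvRound(s_0, k_3) = 0x2C0250
s_2 = InvRound(s_1, k_2) = 0x81FCAC
s_3 = InvRound(s_2, k_1) = 0x286094
s_4 = InvRound(s_3, k_0) = 0xFD972B

0xFD972B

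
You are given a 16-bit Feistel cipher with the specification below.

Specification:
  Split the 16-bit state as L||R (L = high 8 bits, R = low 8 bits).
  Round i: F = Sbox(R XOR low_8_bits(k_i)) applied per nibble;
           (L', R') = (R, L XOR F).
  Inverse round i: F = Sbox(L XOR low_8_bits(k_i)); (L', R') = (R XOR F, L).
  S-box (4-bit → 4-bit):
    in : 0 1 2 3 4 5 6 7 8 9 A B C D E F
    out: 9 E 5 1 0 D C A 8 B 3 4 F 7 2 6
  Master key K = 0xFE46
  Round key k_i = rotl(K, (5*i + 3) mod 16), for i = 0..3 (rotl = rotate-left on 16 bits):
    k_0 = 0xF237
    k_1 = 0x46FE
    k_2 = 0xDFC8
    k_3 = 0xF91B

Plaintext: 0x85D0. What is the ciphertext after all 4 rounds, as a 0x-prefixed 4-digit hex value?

0x5306

s_0 = plaintext = 0x85D0
s_1 = Round(s_0, k_0) = 0xD0AF
s_2 = Round(s_1, k_1) = 0xAF0E
s_3 = Round(s_2, k_2) = 0x0E53
s_4 = Round(s_3, k_3) = 0x5306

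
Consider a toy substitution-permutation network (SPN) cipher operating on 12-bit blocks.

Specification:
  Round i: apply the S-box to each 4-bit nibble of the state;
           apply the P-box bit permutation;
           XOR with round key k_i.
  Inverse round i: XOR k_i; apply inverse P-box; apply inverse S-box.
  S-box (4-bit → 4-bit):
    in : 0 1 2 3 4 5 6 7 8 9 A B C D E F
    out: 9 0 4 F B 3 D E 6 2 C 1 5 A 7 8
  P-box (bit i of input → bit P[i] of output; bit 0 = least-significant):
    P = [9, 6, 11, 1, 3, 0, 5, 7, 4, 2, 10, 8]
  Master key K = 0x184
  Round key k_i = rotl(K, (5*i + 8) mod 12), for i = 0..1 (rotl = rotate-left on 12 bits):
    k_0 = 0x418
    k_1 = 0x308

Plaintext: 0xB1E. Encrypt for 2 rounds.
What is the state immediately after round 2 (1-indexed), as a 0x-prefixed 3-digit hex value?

0xFD5

s_0 = plaintext = 0xB1E
s_1 = Round(s_0, k_0) = 0xE48
s_2 = Round(s_1, k_1) = 0xFD5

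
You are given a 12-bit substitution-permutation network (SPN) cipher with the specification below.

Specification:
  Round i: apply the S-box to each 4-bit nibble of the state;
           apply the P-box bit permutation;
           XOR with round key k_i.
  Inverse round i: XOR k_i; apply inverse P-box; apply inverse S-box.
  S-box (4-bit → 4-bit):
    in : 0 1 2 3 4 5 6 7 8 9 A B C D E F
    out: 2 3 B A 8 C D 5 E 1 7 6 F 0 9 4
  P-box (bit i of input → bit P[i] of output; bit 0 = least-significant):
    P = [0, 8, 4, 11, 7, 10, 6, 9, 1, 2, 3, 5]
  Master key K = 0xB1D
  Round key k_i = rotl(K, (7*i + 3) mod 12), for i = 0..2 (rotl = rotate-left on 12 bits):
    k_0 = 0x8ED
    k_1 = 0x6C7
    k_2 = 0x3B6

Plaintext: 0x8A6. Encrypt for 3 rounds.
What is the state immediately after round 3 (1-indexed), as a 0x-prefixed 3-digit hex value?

0x143

s_0 = plaintext = 0x8A6
s_1 = Round(s_0, k_0) = 0x410
s_2 = Round(s_1, k_1) = 0x367
s_3 = Round(s_2, k_2) = 0x143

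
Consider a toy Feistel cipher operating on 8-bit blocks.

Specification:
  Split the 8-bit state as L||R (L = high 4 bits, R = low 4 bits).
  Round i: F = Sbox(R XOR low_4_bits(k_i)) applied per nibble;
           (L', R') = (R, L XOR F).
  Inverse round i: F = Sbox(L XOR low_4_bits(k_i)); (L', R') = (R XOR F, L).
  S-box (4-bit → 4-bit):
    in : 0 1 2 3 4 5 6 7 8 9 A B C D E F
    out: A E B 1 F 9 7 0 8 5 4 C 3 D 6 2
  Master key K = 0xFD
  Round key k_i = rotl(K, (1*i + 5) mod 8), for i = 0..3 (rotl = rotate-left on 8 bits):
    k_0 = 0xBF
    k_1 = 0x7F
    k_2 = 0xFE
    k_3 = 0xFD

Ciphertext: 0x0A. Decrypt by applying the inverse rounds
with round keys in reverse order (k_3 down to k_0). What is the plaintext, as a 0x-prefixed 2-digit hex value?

0x63

s_0 = ciphertext = 0x0A
s_1 = InvRound(s_0, k_3) = 0x70
s_2 = InvRound(s_1, k_2) = 0x57
s_3 = InvRound(s_2, k_1) = 0x35
s_4 = InvRound(s_3, k_0) = 0x63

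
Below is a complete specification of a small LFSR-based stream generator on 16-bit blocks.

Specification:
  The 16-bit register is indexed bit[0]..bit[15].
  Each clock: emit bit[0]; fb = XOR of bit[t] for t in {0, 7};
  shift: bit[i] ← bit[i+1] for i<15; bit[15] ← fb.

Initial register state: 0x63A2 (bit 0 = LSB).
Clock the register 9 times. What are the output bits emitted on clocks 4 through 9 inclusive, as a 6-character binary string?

001011

reg_0 = 0x63A2
clock 1: out=0, reg = 0xB1D1
clock 2: out=1, reg = 0x58E8
clock 3: out=0, reg = 0xAC74
clock 4: out=0, reg = 0x563A
clock 5: out=0, reg = 0x2B1D
clock 6: out=1, reg = 0x958E
clock 7: out=0, reg = 0xCAC7
clock 8: out=1, reg = 0x6563
clock 9: out=1, reg = 0xB2B1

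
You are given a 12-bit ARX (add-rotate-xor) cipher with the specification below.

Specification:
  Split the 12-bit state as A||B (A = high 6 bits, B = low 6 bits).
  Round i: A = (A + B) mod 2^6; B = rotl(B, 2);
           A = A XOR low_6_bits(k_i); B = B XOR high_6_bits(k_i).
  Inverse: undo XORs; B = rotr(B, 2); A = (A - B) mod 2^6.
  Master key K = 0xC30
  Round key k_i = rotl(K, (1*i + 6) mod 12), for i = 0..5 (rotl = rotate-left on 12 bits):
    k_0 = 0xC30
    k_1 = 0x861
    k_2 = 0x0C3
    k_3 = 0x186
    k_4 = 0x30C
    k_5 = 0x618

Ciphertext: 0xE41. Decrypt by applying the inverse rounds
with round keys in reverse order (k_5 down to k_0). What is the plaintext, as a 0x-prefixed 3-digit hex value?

s_0 = ciphertext = 0xE41
s_1 = InvRound(s_0, k_5) = 0x2D6
s_2 = InvRound(s_1, k_4) = 0x866
s_3 = InvRound(s_2, k_3) = 0x7C8
s_4 = InvRound(s_3, k_2) = 0xAB2
s_5 = InvRound(s_4, k_1) = 0x5F4
s_6 = InvRound(s_5, k_0) = 0x981

0x981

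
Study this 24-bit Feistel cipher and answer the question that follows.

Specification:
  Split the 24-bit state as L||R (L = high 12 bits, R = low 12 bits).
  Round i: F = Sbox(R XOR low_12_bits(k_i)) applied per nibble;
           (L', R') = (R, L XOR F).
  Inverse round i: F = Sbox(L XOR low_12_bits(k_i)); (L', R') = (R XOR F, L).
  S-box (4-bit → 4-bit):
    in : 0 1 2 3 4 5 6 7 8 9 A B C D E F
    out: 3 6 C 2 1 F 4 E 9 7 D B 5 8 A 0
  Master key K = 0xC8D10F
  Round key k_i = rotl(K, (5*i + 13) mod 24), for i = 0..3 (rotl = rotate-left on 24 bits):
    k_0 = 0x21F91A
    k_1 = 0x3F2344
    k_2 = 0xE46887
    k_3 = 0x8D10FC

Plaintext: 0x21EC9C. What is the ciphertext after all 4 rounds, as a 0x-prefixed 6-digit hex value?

0x79C885

s_0 = plaintext = 0x21EC9C
s_1 = Round(s_0, k_0) = 0xC9CD8A
s_2 = Round(s_1, k_1) = 0xD8A6C6
s_3 = Round(s_2, k_2) = 0x6C679C
s_4 = Round(s_3, k_3) = 0x79C885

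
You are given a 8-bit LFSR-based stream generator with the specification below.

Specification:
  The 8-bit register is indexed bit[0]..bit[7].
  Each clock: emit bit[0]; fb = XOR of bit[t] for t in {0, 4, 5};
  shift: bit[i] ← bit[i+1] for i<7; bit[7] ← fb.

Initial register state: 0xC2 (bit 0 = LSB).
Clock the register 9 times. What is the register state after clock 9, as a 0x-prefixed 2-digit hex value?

0x04

reg_0 = 0xC2
clock 1: out=0, reg = 0x61
clock 2: out=1, reg = 0x30
clock 3: out=0, reg = 0x18
clock 4: out=0, reg = 0x8C
clock 5: out=0, reg = 0x46
clock 6: out=0, reg = 0x23
clock 7: out=1, reg = 0x11
clock 8: out=1, reg = 0x08
clock 9: out=0, reg = 0x04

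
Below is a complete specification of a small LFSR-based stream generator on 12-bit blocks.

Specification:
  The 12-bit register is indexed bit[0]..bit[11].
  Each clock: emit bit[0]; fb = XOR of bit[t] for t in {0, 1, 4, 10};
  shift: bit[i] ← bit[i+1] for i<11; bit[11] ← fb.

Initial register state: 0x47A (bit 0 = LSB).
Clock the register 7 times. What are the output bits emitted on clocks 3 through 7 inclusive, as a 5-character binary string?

reg_0 = 0x47A
clock 1: out=0, reg = 0xA3D
clock 2: out=1, reg = 0x51E
clock 3: out=0, reg = 0xA8F
clock 4: out=1, reg = 0x547
clock 5: out=1, reg = 0xAA3
clock 6: out=1, reg = 0x551
clock 7: out=1, reg = 0xAA8

01111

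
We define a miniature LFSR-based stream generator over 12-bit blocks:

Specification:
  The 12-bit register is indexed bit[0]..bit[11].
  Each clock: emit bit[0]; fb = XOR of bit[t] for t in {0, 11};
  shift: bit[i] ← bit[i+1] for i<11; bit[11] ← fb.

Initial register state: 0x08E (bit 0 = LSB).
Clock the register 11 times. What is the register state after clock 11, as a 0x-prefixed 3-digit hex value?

0x0F4

reg_0 = 0x08E
clock 1: out=0, reg = 0x047
clock 2: out=1, reg = 0x823
clock 3: out=1, reg = 0x411
clock 4: out=1, reg = 0xA08
clock 5: out=0, reg = 0xD04
clock 6: out=0, reg = 0xE82
clock 7: out=0, reg = 0xF41
clock 8: out=1, reg = 0x7A0
clock 9: out=0, reg = 0x3D0
clock 10: out=0, reg = 0x1E8
clock 11: out=0, reg = 0x0F4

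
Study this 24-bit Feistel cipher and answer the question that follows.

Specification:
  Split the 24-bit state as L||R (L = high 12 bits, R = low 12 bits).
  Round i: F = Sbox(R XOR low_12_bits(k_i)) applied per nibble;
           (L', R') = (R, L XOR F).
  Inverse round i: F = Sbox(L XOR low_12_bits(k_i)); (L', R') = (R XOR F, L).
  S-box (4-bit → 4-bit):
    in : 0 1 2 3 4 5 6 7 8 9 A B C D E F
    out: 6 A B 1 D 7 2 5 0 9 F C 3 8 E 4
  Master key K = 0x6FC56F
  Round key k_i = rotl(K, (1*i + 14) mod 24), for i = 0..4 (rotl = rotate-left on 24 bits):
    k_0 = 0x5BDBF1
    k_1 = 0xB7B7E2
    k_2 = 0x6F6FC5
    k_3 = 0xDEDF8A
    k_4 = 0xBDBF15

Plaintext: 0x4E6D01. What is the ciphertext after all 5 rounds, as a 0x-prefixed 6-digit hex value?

s_0 = plaintext = 0x4E6D01
s_1 = Round(s_0, k_0) = 0xD016A0
s_2 = Round(s_1, k_1) = 0x6A07DA
s_3 = Round(s_2, k_2) = 0x7DA604
s_4 = Round(s_3, k_3) = 0x604ED4
s_5 = Round(s_4, k_4) = 0xED4C3E

0xED4C3E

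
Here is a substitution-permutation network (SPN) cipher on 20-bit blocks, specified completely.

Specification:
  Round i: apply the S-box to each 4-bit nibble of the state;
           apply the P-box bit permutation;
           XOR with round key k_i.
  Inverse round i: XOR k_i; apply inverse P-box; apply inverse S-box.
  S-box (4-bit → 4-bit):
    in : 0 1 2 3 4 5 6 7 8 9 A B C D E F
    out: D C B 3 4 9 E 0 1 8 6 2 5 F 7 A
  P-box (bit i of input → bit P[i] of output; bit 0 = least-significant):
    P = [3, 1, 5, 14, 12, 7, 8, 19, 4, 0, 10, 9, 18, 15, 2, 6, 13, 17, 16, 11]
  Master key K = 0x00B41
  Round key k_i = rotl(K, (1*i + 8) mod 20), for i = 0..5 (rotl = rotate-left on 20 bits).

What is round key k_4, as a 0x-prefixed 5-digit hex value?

K = 0x00B41
k_0 = rotl(K, (1*0+8) mod 20) = rotl(K, 8) = 0xB4100
k_1 = rotl(K, (1*1+8) mod 20) = rotl(K, 9) = 0x68201
k_2 = rotl(K, (1*2+8) mod 20) = rotl(K, 10) = 0xD0402
k_3 = rotl(K, (1*3+8) mod 20) = rotl(K, 11) = 0xA0805
k_4 = rotl(K, (1*4+8) mod 20) = rotl(K, 12) = 0x4100B

0x4100B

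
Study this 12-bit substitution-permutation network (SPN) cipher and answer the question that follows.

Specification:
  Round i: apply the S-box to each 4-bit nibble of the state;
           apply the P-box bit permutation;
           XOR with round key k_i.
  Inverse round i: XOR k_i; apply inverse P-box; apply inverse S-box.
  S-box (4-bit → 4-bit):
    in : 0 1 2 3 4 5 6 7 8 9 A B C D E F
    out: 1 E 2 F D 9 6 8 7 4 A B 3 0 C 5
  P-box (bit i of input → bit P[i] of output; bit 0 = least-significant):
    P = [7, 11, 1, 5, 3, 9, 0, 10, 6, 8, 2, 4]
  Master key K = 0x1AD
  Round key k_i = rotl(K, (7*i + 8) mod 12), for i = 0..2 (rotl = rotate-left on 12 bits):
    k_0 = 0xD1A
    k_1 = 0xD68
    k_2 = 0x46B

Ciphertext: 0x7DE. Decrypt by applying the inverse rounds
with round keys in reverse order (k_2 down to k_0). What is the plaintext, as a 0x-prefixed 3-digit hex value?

s_0 = ciphertext = 0x7DE
s_1 = InvRound(s_0, k_2) = 0x165
s_2 = InvRound(s_1, k_1) = 0x942
s_3 = InvRound(s_2, k_0) = 0x55D

0x55D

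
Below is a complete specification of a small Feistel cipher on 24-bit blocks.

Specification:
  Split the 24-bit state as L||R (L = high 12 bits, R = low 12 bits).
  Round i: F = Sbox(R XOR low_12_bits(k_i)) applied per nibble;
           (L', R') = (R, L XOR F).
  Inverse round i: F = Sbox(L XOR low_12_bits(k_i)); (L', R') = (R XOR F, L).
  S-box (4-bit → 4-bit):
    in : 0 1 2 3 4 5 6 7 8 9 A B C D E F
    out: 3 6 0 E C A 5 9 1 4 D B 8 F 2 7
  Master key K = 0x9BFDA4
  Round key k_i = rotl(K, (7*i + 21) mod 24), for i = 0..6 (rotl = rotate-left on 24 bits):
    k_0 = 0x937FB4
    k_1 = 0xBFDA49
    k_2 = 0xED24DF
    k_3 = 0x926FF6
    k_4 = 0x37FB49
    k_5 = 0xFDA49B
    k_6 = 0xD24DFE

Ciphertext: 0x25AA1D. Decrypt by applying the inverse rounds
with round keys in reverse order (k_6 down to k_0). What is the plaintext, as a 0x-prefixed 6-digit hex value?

0xA4F010

s_0 = ciphertext = 0x25AA1D
s_1 = InvRound(s_0, k_6) = 0xDC125A
s_2 = InvRound(s_1, k_5) = 0x6F7DC1
s_3 = InvRound(s_2, k_4) = 0x2736F7
s_4 = InvRound(s_3, k_3) = 0x9ED273
s_5 = InvRound(s_4, k_2) = 0xD939ED
s_6 = InvRound(s_5, k_1) = 0x010D93
s_7 = InvRound(s_6, k_0) = 0xA4F010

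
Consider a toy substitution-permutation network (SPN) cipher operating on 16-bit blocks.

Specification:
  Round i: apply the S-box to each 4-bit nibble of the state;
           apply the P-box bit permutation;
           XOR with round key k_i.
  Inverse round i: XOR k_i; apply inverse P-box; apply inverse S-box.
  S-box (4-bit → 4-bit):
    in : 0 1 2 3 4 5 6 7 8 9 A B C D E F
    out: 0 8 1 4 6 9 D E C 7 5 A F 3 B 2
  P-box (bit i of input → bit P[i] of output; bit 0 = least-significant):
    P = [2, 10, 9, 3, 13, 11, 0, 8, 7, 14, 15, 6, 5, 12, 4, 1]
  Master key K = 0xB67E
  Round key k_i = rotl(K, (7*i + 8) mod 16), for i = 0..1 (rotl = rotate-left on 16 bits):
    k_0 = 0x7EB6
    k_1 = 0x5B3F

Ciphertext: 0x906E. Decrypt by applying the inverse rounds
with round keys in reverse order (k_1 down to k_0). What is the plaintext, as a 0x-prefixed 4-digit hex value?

0x0E72

s_0 = ciphertext = 0x906E
s_1 = InvRound(s_0, k_1) = 0x3773
s_2 = InvRound(s_1, k_0) = 0x0E72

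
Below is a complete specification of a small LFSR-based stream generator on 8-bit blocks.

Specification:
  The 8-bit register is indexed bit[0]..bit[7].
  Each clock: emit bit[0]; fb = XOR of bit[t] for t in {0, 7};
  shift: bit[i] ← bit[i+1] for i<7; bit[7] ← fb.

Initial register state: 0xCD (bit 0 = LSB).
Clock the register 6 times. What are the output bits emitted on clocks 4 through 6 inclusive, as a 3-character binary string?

100

reg_0 = 0xCD
clock 1: out=1, reg = 0x66
clock 2: out=0, reg = 0x33
clock 3: out=1, reg = 0x99
clock 4: out=1, reg = 0x4C
clock 5: out=0, reg = 0x26
clock 6: out=0, reg = 0x13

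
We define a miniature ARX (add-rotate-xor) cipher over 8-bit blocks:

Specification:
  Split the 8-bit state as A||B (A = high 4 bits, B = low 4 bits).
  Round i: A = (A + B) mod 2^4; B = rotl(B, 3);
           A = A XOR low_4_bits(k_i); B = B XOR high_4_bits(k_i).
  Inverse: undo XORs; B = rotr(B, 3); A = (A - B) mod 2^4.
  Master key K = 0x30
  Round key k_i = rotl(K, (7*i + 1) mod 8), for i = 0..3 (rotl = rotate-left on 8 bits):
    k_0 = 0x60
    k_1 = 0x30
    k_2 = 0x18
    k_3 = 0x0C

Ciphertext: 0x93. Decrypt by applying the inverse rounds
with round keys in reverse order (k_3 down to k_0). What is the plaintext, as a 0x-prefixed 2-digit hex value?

s_0 = ciphertext = 0x93
s_1 = InvRound(s_0, k_3) = 0xF6
s_2 = InvRound(s_1, k_2) = 0x9E
s_3 = InvRound(s_2, k_1) = 0xEB
s_4 = InvRound(s_3, k_0) = 0x3B

0x3B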